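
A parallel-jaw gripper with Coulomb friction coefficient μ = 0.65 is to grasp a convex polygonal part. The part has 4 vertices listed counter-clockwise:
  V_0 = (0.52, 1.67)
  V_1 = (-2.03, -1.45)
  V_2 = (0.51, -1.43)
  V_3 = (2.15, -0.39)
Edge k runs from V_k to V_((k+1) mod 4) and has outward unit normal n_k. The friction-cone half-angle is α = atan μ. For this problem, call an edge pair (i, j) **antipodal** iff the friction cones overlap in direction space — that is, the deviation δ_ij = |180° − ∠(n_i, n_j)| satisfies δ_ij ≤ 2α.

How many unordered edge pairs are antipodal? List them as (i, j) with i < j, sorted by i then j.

α = atan 0.65 = 33.02°;  2α = 66.05°
n_0 = (-0.7743, +0.6328)
n_1 = (+0.0079, -1.0000)
n_2 = (+0.5355, -0.8445)
n_3 = (+0.7842, +0.6205)
  (0,1): δ = 50.29°  ✓
  (0,2): δ = 18.36°  ✓
  (0,3): δ = 77.61°  ·
  (1,2): δ = 148.07°  ·
  (1,3): δ = 52.10°  ✓
  (2,3): δ = 84.03°  ·
antipodal pairs: 3

count = 3; pairs: (0,1), (0,2), (1,3)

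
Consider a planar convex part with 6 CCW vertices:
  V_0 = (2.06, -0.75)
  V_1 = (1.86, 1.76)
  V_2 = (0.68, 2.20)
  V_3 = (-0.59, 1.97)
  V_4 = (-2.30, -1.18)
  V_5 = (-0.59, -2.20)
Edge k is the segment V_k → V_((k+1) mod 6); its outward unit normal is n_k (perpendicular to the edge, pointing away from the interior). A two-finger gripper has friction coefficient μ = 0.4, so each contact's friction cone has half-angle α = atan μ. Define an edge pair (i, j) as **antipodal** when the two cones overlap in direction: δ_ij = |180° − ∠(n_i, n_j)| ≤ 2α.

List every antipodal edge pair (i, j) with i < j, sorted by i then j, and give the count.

α = atan 0.4 = 21.80°;  2α = 43.60°
n_0 = (+0.9968, +0.0794)
n_1 = (+0.3494, +0.9370)
n_2 = (-0.1782, +0.9840)
n_3 = (-0.8789, +0.4771)
n_4 = (-0.5123, -0.8588)
n_5 = (+0.4800, -0.8773)
  (0,1): δ = 115.01°  ·
  (0,2): δ = 84.29°  ·
  (0,3): δ = 33.05°  ✓
  (0,4): δ = 54.63°  ·
  (0,5): δ = 114.13°  ·
  (1,2): δ = 149.29°  ·
  (1,3): δ = 98.05°  ·
  (1,4): δ = 10.37°  ✓
  (1,5): δ = 49.14°  ·
  (2,3): δ = 128.76°  ·
  (2,4): δ = 41.08°  ✓
  (2,5): δ = 18.42°  ✓
  (3,4): δ = 92.32°  ·
  (3,5): δ = 32.82°  ✓
  (4,5): δ = 120.50°  ·
antipodal pairs: 5

count = 5; pairs: (0,3), (1,4), (2,4), (2,5), (3,5)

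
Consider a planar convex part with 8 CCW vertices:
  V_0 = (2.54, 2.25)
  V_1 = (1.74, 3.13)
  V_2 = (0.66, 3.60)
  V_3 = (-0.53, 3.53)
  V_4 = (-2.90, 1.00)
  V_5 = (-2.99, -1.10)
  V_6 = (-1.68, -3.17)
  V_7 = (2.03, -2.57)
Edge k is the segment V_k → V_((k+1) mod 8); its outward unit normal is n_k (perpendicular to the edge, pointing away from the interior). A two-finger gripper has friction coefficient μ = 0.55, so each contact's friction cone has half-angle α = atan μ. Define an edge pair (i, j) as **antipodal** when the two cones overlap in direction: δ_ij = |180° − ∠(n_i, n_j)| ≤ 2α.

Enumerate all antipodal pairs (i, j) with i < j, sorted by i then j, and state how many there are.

count = 10; pairs: (0,4), (0,5), (0,6), (1,5), (1,6), (2,6), (3,6), (3,7), (4,7), (5,7)

α = atan 0.55 = 28.81°;  2α = 57.62°
n_0 = (+0.7399, +0.6727)
n_1 = (+0.3990, +0.9169)
n_2 = (-0.0587, +0.9983)
n_3 = (-0.7298, +0.6837)
n_4 = (-0.9991, +0.0428)
n_5 = (-0.8450, -0.5348)
n_6 = (+0.1597, -0.9872)
n_7 = (+0.9944, -0.1052)
  (0,1): δ = 155.79°  ·
  (0,2): δ = 128.91°  ·
  (0,3): δ = 85.40°  ·
  (0,4): δ = 44.73°  ✓
  (0,5): δ = 9.95°  ✓
  (0,6): δ = 56.91°  ✓
  (0,7): δ = 131.69°  ·
  (1,2): δ = 153.12°  ·
  (1,3): δ = 109.61°  ·
  (1,4): δ = 68.94°  ·
  (1,5): δ = 34.15°  ✓
  (1,6): δ = 32.70°  ✓
  (1,7): δ = 107.48°  ·
  (2,3): δ = 136.50°  ·
  (2,4): δ = 95.82°  ·
  (2,5): δ = 61.04°  ·
  (2,6): δ = 5.82°  ✓
  (2,7): δ = 80.59°  ·
  (3,4): δ = 139.32°  ·
  (3,5): δ = 104.54°  ·
  (3,6): δ = 37.68°  ✓
  (3,7): δ = 37.09°  ✓
  (4,5): δ = 145.22°  ·
  (4,6): δ = 78.36°  ·
  (4,7): δ = 3.59°  ✓
  (5,6): δ = 113.14°  ·
  (5,7): δ = 38.37°  ✓
  (6,7): δ = 105.23°  ·
antipodal pairs: 10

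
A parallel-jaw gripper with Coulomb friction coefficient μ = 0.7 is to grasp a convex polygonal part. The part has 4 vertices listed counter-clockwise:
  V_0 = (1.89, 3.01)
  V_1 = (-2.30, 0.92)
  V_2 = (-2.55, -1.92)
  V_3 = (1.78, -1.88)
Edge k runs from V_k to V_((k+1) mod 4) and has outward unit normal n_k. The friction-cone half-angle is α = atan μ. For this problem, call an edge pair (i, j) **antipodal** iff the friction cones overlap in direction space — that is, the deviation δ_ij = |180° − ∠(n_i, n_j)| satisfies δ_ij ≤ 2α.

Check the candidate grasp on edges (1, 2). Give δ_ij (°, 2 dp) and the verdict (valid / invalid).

α = atan 0.7 = 34.99°;  2α = 69.98°
edge 1: e_1 = (-0.25, -2.84);  n_1 = (-0.9961, +0.0877)
edge 2: e_2 = (+4.33, +0.04);  n_2 = (+0.0092, -1.0000)
∠(n_1, n_2) = 95.56°
δ = |180° − 95.56°| = 84.44°
84.44° > 2α = 69.98°  →  invalid

δ = 84.44°, invalid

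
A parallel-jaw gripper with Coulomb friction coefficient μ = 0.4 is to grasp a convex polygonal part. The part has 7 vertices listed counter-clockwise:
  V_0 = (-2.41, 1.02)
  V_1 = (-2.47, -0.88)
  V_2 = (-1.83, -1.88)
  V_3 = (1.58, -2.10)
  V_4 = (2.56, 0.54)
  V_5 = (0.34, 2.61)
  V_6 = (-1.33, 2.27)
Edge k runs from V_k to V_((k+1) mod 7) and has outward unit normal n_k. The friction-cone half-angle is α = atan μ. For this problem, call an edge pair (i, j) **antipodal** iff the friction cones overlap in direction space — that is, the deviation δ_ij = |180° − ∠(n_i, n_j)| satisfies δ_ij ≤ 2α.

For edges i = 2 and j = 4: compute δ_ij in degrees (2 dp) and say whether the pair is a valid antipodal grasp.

δ = 39.31°, valid

α = atan 0.4 = 21.80°;  2α = 43.60°
edge 2: e_2 = (+3.41, -0.22);  n_2 = (-0.0644, -0.9979)
edge 4: e_4 = (-2.22, +2.07);  n_4 = (+0.6820, +0.7314)
∠(n_2, n_4) = 140.69°
δ = |180° − 140.69°| = 39.31°
39.31° ≤ 2α = 43.60°  →  valid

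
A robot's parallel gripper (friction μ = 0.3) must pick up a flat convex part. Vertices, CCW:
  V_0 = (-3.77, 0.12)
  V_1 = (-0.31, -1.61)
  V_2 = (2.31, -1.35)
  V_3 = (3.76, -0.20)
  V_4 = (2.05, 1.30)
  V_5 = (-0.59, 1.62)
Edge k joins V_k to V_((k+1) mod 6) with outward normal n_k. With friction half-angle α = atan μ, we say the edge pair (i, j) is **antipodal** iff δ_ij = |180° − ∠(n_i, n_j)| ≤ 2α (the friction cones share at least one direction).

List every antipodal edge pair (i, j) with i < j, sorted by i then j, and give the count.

count = 5; pairs: (0,3), (0,4), (1,4), (1,5), (2,5)

α = atan 0.3 = 16.70°;  2α = 33.40°
n_0 = (-0.4472, -0.8944)
n_1 = (+0.0988, -0.9951)
n_2 = (+0.6214, -0.7835)
n_3 = (+0.6594, +0.7518)
n_4 = (+0.1203, +0.9927)
n_5 = (-0.4266, +0.9044)
  (0,1): δ = 147.77°  ·
  (0,2): δ = 115.02°  ·
  (0,3): δ = 14.69°  ✓
  (0,4): δ = 19.65°  ✓
  (0,5): δ = 51.82°  ·
  (1,2): δ = 147.25°  ·
  (1,3): δ = 46.92°  ·
  (1,4): δ = 12.58°  ✓
  (1,5): δ = 19.59°  ✓
  (2,3): δ = 79.68°  ·
  (2,4): δ = 45.33°  ·
  (2,5): δ = 13.16°  ✓
  (3,4): δ = 145.65°  ·
  (3,5): δ = 113.49°  ·
  (4,5): δ = 147.84°  ·
antipodal pairs: 5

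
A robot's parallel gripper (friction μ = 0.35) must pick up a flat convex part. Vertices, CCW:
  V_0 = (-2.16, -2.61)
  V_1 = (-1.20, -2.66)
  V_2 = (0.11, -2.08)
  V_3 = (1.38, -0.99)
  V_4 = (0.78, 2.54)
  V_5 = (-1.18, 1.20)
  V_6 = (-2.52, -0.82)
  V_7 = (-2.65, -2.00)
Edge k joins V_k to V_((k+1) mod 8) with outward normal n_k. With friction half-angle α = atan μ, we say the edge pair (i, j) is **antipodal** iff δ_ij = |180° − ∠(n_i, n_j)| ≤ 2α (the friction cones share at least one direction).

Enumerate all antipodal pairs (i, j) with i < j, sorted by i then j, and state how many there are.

count = 7; pairs: (0,4), (1,4), (1,5), (2,4), (2,5), (3,6), (3,7)

α = atan 0.35 = 19.29°;  2α = 38.58°
n_0 = (-0.0520, -0.9986)
n_1 = (+0.4048, -0.9144)
n_2 = (+0.6513, -0.7588)
n_3 = (+0.9859, +0.1676)
n_4 = (-0.5644, +0.8255)
n_5 = (-0.8333, +0.5528)
n_6 = (-0.9940, +0.1095)
n_7 = (-0.7796, -0.6263)
  (0,1): δ = 153.14°  ·
  (0,2): δ = 136.38°  ·
  (0,3): δ = 77.37°  ·
  (0,4): δ = 37.34°  ✓
  (0,5): δ = 59.42°  ·
  (0,6): δ = 86.69°  ·
  (0,7): δ = 131.76°  ·
  (1,2): δ = 163.24°  ·
  (1,3): δ = 104.23°  ·
  (1,4): δ = 10.48°  ✓
  (1,5): δ = 32.56°  ✓
  (1,6): δ = 59.83°  ·
  (1,7): δ = 104.89°  ·
  (2,3): δ = 120.99°  ·
  (2,4): δ = 6.28°  ✓
  (2,5): δ = 15.80°  ✓
  (2,6): δ = 43.07°  ·
  (2,7): δ = 88.14°  ·
  (3,4): δ = 65.29°  ·
  (3,5): δ = 43.21°  ·
  (3,6): δ = 15.93°  ✓
  (3,7): δ = 29.13°  ✓
  (4,5): δ = 157.92°  ·
  (4,6): δ = 130.65°  ·
  (4,7): δ = 85.59°  ·
  (5,6): δ = 152.73°  ·
  (5,7): δ = 107.67°  ·
  (6,7): δ = 134.94°  ·
antipodal pairs: 7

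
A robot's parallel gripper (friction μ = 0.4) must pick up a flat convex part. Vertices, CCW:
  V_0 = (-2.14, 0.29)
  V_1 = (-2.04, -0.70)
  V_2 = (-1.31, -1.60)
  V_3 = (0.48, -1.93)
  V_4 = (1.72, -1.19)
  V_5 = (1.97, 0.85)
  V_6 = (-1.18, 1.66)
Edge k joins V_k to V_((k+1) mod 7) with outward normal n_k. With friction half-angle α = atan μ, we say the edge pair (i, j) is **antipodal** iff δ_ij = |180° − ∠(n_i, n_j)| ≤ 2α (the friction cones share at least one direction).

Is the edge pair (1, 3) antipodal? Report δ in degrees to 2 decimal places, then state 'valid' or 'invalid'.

δ = 98.22°, invalid

α = atan 0.4 = 21.80°;  2α = 43.60°
edge 1: e_1 = (+0.73, -0.90);  n_1 = (-0.7766, -0.6299)
edge 3: e_3 = (+1.24, +0.74);  n_3 = (+0.5125, -0.8587)
∠(n_1, n_3) = 81.78°
δ = |180° − 81.78°| = 98.22°
98.22° > 2α = 43.60°  →  invalid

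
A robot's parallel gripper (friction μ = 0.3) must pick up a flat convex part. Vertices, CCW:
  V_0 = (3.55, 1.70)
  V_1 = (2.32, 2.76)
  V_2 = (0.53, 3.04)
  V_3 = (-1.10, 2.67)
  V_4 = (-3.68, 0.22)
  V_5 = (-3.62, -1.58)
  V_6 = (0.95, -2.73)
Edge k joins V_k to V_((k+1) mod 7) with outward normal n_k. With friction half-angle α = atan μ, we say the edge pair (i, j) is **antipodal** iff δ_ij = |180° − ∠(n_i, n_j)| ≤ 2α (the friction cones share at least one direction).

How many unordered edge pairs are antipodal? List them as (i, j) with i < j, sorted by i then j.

count = 5; pairs: (0,5), (1,5), (2,5), (3,6), (4,6)

α = atan 0.3 = 16.70°;  2α = 33.40°
n_0 = (+0.6528, +0.7575)
n_1 = (+0.1545, +0.9880)
n_2 = (-0.2214, +0.9752)
n_3 = (-0.6886, +0.7251)
n_4 = (-0.9994, -0.0333)
n_5 = (-0.2440, -0.9698)
n_6 = (+0.8624, -0.5062)
  (0,1): δ = 148.14°  ·
  (0,2): δ = 126.46°  ·
  (0,3): δ = 95.73°  ·
  (0,4): δ = 47.34°  ·
  (0,5): δ = 26.63°  ✓
  (0,6): δ = 100.35°  ·
  (1,2): δ = 158.32°  ·
  (1,3): δ = 127.59°  ·
  (1,4): δ = 79.20°  ·
  (1,5): δ = 5.23°  ✓
  (1,6): δ = 68.48°  ·
  (2,3): δ = 149.27°  ·
  (2,4): δ = 100.88°  ·
  (2,5): δ = 26.91°  ✓
  (2,6): δ = 46.80°  ·
  (3,4): δ = 131.61°  ·
  (3,5): δ = 57.64°  ·
  (3,6): δ = 16.07°  ✓
  (4,5): δ = 106.03°  ·
  (4,6): δ = 32.32°  ✓
  (5,6): δ = 106.28°  ·
antipodal pairs: 5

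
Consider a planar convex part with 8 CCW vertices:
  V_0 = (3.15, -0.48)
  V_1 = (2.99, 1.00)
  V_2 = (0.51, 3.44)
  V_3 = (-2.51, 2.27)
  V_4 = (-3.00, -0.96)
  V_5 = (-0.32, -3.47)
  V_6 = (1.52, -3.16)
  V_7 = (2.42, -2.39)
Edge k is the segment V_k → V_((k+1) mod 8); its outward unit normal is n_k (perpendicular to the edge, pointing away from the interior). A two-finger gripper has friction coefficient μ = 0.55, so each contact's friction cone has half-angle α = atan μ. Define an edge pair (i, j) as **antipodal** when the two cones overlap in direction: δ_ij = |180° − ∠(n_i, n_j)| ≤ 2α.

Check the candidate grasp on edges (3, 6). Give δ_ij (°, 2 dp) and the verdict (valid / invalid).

α = atan 0.55 = 28.81°;  2α = 57.62°
edge 3: e_3 = (-0.49, -3.23);  n_3 = (-0.9887, +0.1500)
edge 6: e_6 = (+0.90, +0.77);  n_6 = (+0.6501, -0.7599)
∠(n_3, n_6) = 139.17°
δ = |180° − 139.17°| = 40.83°
40.83° ≤ 2α = 57.62°  →  valid

δ = 40.83°, valid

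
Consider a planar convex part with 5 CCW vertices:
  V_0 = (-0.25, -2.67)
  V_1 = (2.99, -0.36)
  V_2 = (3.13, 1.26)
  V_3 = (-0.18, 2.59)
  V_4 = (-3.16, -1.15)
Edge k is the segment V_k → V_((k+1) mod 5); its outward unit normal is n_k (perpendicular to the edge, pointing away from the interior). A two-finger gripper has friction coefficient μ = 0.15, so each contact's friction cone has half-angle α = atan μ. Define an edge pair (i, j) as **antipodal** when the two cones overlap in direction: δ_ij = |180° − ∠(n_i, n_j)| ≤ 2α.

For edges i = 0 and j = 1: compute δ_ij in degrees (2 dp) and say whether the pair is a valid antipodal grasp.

δ = 130.43°, invalid

α = atan 0.15 = 8.53°;  2α = 17.06°
edge 0: e_0 = (+3.24, +2.31);  n_0 = (+0.5805, -0.8142)
edge 1: e_1 = (+0.14, +1.62);  n_1 = (+0.9963, -0.0861)
∠(n_0, n_1) = 49.57°
δ = |180° − 49.57°| = 130.43°
130.43° > 2α = 17.06°  →  invalid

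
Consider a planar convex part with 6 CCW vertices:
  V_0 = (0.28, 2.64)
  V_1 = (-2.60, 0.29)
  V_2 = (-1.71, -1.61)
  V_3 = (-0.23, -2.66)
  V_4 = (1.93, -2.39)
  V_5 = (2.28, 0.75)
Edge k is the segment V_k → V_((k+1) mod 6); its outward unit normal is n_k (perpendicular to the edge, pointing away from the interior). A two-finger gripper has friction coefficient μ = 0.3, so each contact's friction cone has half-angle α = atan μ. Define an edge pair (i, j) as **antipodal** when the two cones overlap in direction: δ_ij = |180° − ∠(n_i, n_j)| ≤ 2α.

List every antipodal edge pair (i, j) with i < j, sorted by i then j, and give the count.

α = atan 0.3 = 16.70°;  2α = 33.40°
n_0 = (-0.6322, +0.7748)
n_1 = (-0.9056, -0.4242)
n_2 = (-0.5786, -0.8156)
n_3 = (+0.1240, -0.9923)
n_4 = (+0.9938, -0.1108)
n_5 = (+0.6868, +0.7268)
  (0,1): δ = 104.11°  ·
  (0,2): δ = 74.57°  ·
  (0,3): δ = 32.09°  ✓
  (0,4): δ = 44.43°  ·
  (0,5): δ = 97.41°  ·
  (1,2): δ = 150.45°  ·
  (1,3): δ = 107.97°  ·
  (1,4): δ = 31.46°  ✓
  (1,5): δ = 21.52°  ✓
  (2,3): δ = 137.52°  ·
  (2,4): δ = 61.01°  ·
  (2,5): δ = 8.03°  ✓
  (3,4): δ = 103.49°  ·
  (3,5): δ = 50.51°  ·
  (4,5): δ = 127.02°  ·
antipodal pairs: 4

count = 4; pairs: (0,3), (1,4), (1,5), (2,5)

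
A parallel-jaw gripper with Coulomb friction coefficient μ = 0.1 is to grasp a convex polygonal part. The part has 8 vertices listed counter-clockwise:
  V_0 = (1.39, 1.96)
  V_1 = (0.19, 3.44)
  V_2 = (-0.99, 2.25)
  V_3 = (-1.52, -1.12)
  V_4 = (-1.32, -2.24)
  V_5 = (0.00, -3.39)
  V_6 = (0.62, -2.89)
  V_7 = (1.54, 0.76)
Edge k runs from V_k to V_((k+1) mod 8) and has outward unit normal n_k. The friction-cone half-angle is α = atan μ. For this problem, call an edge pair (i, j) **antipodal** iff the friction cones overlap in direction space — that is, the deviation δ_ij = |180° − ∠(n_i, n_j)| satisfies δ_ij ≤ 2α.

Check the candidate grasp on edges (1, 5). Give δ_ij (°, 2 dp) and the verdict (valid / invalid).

δ = 6.36°, valid

α = atan 0.1 = 5.71°;  2α = 11.42°
edge 1: e_1 = (-1.18, -1.19);  n_1 = (-0.7101, +0.7041)
edge 5: e_5 = (+0.62, +0.50);  n_5 = (+0.6278, -0.7784)
∠(n_1, n_5) = 173.64°
δ = |180° − 173.64°| = 6.36°
6.36° ≤ 2α = 11.42°  →  valid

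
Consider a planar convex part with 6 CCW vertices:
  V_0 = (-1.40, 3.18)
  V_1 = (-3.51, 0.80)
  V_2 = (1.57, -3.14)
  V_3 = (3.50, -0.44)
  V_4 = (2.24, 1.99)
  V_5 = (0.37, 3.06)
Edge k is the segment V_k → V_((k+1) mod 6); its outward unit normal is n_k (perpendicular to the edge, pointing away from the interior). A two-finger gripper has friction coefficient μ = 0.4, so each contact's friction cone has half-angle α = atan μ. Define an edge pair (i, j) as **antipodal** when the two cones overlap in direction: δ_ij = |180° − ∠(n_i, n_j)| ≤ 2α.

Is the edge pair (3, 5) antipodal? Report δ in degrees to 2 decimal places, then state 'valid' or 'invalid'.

δ = 121.29°, invalid

α = atan 0.4 = 21.80°;  2α = 43.60°
edge 3: e_3 = (-1.26, +2.43);  n_3 = (+0.8878, +0.4603)
edge 5: e_5 = (-1.77, +0.12);  n_5 = (+0.0676, +0.9977)
∠(n_3, n_5) = 58.71°
δ = |180° − 58.71°| = 121.29°
121.29° > 2α = 43.60°  →  invalid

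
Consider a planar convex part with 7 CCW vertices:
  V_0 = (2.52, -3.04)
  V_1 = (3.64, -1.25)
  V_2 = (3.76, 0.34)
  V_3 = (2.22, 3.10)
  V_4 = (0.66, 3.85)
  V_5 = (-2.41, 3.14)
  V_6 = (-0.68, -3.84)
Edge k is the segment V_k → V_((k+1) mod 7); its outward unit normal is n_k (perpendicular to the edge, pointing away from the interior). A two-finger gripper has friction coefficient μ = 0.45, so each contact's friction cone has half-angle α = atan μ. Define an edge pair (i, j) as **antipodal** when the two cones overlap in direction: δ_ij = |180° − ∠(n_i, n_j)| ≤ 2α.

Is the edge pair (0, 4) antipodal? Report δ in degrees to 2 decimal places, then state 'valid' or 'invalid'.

α = atan 0.45 = 24.23°;  2α = 48.46°
edge 0: e_0 = (+1.12, +1.79);  n_0 = (+0.8477, -0.5304)
edge 4: e_4 = (-3.07, -0.71);  n_4 = (-0.2253, +0.9743)
∠(n_0, n_4) = 135.06°
δ = |180° − 135.06°| = 44.94°
44.94° ≤ 2α = 48.46°  →  valid

δ = 44.94°, valid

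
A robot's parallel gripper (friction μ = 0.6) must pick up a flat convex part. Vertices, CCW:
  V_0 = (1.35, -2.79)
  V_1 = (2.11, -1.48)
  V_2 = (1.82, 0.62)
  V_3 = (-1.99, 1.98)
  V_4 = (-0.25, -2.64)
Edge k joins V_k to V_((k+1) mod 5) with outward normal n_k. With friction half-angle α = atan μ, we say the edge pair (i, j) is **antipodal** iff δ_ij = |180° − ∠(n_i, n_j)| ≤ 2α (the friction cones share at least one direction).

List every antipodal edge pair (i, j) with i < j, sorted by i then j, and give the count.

α = atan 0.6 = 30.96°;  2α = 61.93°
n_0 = (+0.8650, -0.5018)
n_1 = (+0.9906, +0.1368)
n_2 = (+0.3362, +0.9418)
n_3 = (-0.9358, -0.3525)
n_4 = (-0.0933, -0.9956)
  (0,1): δ = 142.02°  ·
  (0,2): δ = 79.52°  ·
  (0,3): δ = 50.76°  ✓
  (0,4): δ = 114.76°  ·
  (1,2): δ = 117.51°  ·
  (1,3): δ = 12.78°  ✓
  (1,4): δ = 76.78°  ·
  (2,3): δ = 49.72°  ✓
  (2,4): δ = 14.29°  ✓
  (3,4): δ = 115.99°  ·
antipodal pairs: 4

count = 4; pairs: (0,3), (1,3), (2,3), (2,4)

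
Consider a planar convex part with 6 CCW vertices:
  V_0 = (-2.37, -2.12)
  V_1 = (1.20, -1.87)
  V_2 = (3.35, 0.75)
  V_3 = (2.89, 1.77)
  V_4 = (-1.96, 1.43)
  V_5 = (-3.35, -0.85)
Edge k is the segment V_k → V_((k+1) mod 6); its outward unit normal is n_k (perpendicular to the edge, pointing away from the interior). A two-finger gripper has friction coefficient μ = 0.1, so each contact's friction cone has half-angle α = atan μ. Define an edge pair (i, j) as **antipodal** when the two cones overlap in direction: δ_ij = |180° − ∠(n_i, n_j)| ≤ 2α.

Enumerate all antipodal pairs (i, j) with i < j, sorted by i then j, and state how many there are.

α = atan 0.1 = 5.71°;  2α = 11.42°
n_0 = (+0.0699, -0.9976)
n_1 = (+0.7730, -0.6344)
n_2 = (+0.9116, +0.4111)
n_3 = (-0.0699, +0.9976)
n_4 = (-0.8538, +0.5205)
n_5 = (-0.7917, -0.6109)
  (0,1): δ = 133.38°  ·
  (0,2): δ = 69.73°  ·
  (0,3): δ = 0.00°  ✓
  (0,4): δ = 54.63°  ·
  (0,5): δ = 123.65°  ·
  (1,2): δ = 116.35°  ·
  (1,3): δ = 46.62°  ·
  (1,4): δ = 8.00°  ✓
  (1,5): δ = 77.03°  ·
  (2,3): δ = 110.26°  ·
  (2,4): δ = 55.64°  ·
  (2,5): δ = 13.38°  ·
  (3,4): δ = 125.38°  ·
  (3,5): δ = 56.35°  ·
  (4,5): δ = 110.98°  ·
antipodal pairs: 2

count = 2; pairs: (0,3), (1,4)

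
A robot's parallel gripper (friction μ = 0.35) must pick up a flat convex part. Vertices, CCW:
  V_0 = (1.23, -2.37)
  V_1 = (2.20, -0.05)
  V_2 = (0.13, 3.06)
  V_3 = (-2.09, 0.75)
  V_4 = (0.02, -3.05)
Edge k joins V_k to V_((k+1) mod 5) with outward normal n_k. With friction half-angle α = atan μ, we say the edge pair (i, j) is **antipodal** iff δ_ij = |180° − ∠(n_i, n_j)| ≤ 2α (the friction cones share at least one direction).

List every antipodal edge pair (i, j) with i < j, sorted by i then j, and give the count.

count = 3; pairs: (0,2), (1,3), (2,4)

α = atan 0.35 = 19.29°;  2α = 38.58°
n_0 = (+0.9226, -0.3857)
n_1 = (+0.8325, +0.5541)
n_2 = (-0.7210, +0.6929)
n_3 = (-0.8743, -0.4854)
n_4 = (+0.4899, -0.8718)
  (0,1): δ = 123.66°  ·
  (0,2): δ = 21.17°  ✓
  (0,3): δ = 51.73°  ·
  (0,4): δ = 142.03°  ·
  (1,2): δ = 77.51°  ·
  (1,3): δ = 4.61°  ✓
  (1,4): δ = 85.69°  ·
  (2,3): δ = 107.10°  ·
  (2,4): δ = 16.80°  ✓
  (3,4): δ = 89.71°  ·
antipodal pairs: 3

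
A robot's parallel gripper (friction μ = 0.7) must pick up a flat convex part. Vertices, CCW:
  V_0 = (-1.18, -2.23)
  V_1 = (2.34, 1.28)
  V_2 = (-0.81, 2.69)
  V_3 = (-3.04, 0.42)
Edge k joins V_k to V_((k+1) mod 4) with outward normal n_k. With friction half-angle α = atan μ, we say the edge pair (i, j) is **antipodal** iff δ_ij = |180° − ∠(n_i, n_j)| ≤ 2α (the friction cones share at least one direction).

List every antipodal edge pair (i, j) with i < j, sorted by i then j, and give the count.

count = 3; pairs: (0,1), (0,2), (1,3)

α = atan 0.7 = 34.99°;  2α = 69.98°
n_0 = (+0.7061, -0.7081)
n_1 = (+0.4086, +0.9127)
n_2 = (-0.7134, +0.7008)
n_3 = (-0.8185, -0.5745)
  (0,1): δ = 69.03°  ✓
  (0,2): δ = 0.59°  ✓
  (0,3): δ = 80.15°  ·
  (1,2): δ = 110.38°  ·
  (1,3): δ = 30.82°  ✓
  (2,3): δ = 100.44°  ·
antipodal pairs: 3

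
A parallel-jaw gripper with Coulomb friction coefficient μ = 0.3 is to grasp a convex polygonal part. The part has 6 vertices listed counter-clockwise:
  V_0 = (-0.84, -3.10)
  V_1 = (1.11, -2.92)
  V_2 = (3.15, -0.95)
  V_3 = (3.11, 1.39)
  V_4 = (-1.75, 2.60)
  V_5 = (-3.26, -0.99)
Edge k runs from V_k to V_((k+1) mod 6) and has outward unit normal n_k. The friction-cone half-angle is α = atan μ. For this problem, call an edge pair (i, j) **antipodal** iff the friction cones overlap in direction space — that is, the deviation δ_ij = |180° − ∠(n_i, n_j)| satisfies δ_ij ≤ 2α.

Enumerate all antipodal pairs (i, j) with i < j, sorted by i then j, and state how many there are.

count = 4; pairs: (0,3), (1,4), (2,4), (3,5)

α = atan 0.3 = 16.70°;  2α = 33.40°
n_0 = (+0.0919, -0.9958)
n_1 = (+0.6947, -0.7193)
n_2 = (+0.9999, +0.0171)
n_3 = (+0.2416, +0.9704)
n_4 = (-0.9218, +0.3877)
n_5 = (-0.6572, -0.7537)
  (0,1): δ = 141.27°  ·
  (0,2): δ = 94.29°  ·
  (0,3): δ = 19.25°  ✓
  (0,4): δ = 61.91°  ·
  (0,5): δ = 133.64°  ·
  (1,2): δ = 133.02°  ·
  (1,3): δ = 57.98°  ·
  (1,4): δ = 23.19°  ✓
  (1,5): δ = 94.91°  ·
  (2,3): δ = 104.96°  ·
  (2,4): δ = 23.79°  ✓
  (2,5): δ = 47.94°  ·
  (3,4): δ = 98.83°  ·
  (3,5): δ = 27.10°  ✓
  (4,5): δ = 108.27°  ·
antipodal pairs: 4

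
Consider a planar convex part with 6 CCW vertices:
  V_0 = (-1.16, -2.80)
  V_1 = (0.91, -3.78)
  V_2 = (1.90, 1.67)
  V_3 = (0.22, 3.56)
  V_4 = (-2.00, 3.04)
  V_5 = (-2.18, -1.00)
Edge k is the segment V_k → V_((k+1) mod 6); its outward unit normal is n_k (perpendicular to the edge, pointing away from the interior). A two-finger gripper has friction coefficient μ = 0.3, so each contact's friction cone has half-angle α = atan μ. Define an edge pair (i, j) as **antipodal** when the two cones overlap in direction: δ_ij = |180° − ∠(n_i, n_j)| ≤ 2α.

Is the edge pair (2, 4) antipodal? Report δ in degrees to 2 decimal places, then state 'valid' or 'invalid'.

δ = 44.18°, invalid

α = atan 0.3 = 16.70°;  2α = 33.40°
edge 2: e_2 = (-1.68, +1.89);  n_2 = (+0.7474, +0.6644)
edge 4: e_4 = (-0.18, -4.04);  n_4 = (-0.9990, +0.0445)
∠(n_2, n_4) = 135.82°
δ = |180° − 135.82°| = 44.18°
44.18° > 2α = 33.40°  →  invalid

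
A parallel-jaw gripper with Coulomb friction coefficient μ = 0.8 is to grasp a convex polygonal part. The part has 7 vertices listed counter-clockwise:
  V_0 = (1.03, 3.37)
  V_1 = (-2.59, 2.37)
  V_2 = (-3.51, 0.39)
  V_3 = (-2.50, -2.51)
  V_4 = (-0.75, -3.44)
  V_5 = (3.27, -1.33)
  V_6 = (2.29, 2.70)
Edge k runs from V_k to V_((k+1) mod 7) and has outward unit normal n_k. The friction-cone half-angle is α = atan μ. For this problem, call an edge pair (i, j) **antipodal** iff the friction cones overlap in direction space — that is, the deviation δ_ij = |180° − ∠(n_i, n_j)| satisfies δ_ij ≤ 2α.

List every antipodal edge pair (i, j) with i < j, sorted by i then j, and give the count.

α = atan 0.8 = 38.66°;  2α = 77.32°
n_0 = (-0.2663, +0.9639)
n_1 = (-0.9069, +0.4214)
n_2 = (-0.9444, -0.3289)
n_3 = (-0.4693, -0.8831)
n_4 = (+0.4647, -0.8854)
n_5 = (+0.9717, +0.2363)
n_6 = (+0.4695, +0.8829)
  (0,1): δ = 130.36°  ·
  (0,2): δ = 86.24°  ·
  (0,3): δ = 43.43°  ✓
  (0,4): δ = 12.25°  ✓
  (0,5): δ = 88.23°  ·
  (0,6): δ = 136.56°  ·
  (1,2): δ = 135.88°  ·
  (1,3): δ = 93.07°  ·
  (1,4): δ = 37.38°  ✓
  (1,5): δ = 38.59°  ✓
  (1,6): δ = 86.92°  ·
  (2,3): δ = 137.19°  ·
  (2,4): δ = 81.51°  ·
  (2,5): δ = 5.53°  ✓
  (2,6): δ = 42.80°  ✓
  (3,4): δ = 124.32°  ·
  (3,5): δ = 48.34°  ✓
  (3,6): δ = 0.01°  ✓
  (4,5): δ = 104.03°  ·
  (4,6): δ = 55.70°  ✓
  (5,6): δ = 131.67°  ·
antipodal pairs: 9

count = 9; pairs: (0,3), (0,4), (1,4), (1,5), (2,5), (2,6), (3,5), (3,6), (4,6)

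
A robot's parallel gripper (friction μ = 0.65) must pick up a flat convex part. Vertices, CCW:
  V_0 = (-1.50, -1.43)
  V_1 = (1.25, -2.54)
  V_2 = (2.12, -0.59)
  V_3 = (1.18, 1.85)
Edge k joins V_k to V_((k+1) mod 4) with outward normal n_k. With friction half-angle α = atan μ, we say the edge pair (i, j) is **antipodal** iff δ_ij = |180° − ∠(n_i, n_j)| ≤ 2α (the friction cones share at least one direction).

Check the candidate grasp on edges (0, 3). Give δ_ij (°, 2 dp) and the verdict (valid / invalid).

δ = 72.73°, invalid

α = atan 0.65 = 33.02°;  2α = 66.05°
edge 0: e_0 = (+2.75, -1.11);  n_0 = (-0.3743, -0.9273)
edge 3: e_3 = (-2.68, -3.28);  n_3 = (-0.7744, +0.6327)
∠(n_0, n_3) = 107.27°
δ = |180° − 107.27°| = 72.73°
72.73° > 2α = 66.05°  →  invalid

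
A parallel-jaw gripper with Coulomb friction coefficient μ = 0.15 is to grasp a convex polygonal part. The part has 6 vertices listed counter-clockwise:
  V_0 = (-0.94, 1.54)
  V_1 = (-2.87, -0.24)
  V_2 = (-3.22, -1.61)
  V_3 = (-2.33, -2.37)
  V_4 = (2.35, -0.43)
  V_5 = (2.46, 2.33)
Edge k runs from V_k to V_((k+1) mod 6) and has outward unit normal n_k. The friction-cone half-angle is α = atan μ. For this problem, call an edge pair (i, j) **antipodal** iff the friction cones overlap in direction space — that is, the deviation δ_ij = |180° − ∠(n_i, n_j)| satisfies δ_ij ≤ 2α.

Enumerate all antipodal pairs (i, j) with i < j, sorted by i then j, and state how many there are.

α = atan 0.15 = 8.53°;  2α = 17.06°
n_0 = (-0.6780, +0.7351)
n_1 = (-0.9689, +0.2475)
n_2 = (-0.6494, -0.7605)
n_3 = (+0.3829, -0.9238)
n_4 = (+0.9992, -0.0398)
n_5 = (-0.2263, +0.9741)
  (0,1): δ = 147.02°  ·
  (0,2): δ = 83.18°  ·
  (0,3): δ = 20.17°  ·
  (0,4): δ = 45.03°  ·
  (0,5): δ = 150.40°  ·
  (1,2): δ = 116.16°  ·
  (1,3): δ = 53.15°  ·
  (1,4): δ = 12.05°  ✓
  (1,5): δ = 117.41°  ·
  (2,3): δ = 116.99°  ·
  (2,4): δ = 51.79°  ·
  (2,5): δ = 53.58°  ·
  (3,4): δ = 114.80°  ·
  (3,5): δ = 9.43°  ✓
  (4,5): δ = 74.64°  ·
antipodal pairs: 2

count = 2; pairs: (1,4), (3,5)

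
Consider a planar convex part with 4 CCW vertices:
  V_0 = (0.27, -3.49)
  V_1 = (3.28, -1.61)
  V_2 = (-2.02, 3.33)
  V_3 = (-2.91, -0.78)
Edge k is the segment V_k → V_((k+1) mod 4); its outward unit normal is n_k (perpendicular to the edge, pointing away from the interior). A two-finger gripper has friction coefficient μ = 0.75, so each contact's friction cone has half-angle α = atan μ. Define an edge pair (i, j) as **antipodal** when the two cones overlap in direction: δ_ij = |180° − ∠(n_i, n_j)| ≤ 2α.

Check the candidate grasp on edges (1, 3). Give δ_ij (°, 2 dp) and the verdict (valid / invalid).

α = atan 0.75 = 36.87°;  2α = 73.74°
edge 1: e_1 = (-5.30, +4.94);  n_1 = (+0.6818, +0.7315)
edge 3: e_3 = (+3.18, -2.71);  n_3 = (-0.6486, -0.7611)
∠(n_1, n_3) = 177.45°
δ = |180° − 177.45°| = 2.55°
2.55° ≤ 2α = 73.74°  →  valid

δ = 2.55°, valid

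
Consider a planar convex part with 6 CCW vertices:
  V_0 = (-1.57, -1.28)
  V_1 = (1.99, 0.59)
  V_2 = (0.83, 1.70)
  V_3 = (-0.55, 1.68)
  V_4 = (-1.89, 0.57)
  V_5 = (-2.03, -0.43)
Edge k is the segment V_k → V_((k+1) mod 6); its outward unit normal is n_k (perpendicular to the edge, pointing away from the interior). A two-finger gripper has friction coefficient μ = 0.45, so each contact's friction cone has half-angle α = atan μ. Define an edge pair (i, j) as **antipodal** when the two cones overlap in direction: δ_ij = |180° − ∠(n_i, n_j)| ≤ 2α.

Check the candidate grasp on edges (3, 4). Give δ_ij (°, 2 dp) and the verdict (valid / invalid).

δ = 137.61°, invalid

α = atan 0.45 = 24.23°;  2α = 48.46°
edge 3: e_3 = (-1.34, -1.11);  n_3 = (-0.6379, +0.7701)
edge 4: e_4 = (-0.14, -1.00);  n_4 = (-0.9903, +0.1386)
∠(n_3, n_4) = 42.39°
δ = |180° − 42.39°| = 137.61°
137.61° > 2α = 48.46°  →  invalid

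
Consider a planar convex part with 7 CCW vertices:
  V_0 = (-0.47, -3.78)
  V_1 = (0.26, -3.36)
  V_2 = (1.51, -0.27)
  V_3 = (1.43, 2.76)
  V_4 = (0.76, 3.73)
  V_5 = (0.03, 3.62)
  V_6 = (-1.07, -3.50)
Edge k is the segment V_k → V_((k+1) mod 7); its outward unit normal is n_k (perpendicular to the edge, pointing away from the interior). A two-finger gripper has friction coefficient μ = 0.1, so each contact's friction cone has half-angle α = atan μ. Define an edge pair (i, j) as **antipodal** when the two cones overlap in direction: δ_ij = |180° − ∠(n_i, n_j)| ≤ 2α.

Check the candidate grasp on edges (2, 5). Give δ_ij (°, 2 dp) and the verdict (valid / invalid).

α = atan 0.1 = 5.71°;  2α = 11.42°
edge 2: e_2 = (-0.08, +3.03);  n_2 = (+0.9997, +0.0264)
edge 5: e_5 = (-1.10, -7.12);  n_5 = (-0.9883, +0.1527)
∠(n_2, n_5) = 169.71°
δ = |180° − 169.71°| = 10.29°
10.29° ≤ 2α = 11.42°  →  valid

δ = 10.29°, valid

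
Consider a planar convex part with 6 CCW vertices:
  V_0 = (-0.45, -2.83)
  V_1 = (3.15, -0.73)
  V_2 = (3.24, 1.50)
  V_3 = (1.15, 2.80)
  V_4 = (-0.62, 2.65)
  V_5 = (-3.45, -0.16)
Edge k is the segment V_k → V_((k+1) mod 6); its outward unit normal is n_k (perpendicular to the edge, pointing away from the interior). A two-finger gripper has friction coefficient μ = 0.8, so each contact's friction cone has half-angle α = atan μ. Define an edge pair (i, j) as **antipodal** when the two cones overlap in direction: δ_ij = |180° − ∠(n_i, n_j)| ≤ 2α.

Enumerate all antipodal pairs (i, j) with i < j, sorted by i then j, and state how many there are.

α = atan 0.8 = 38.66°;  2α = 77.32°
n_0 = (+0.5039, -0.8638)
n_1 = (+0.9992, -0.0403)
n_2 = (+0.5282, +0.8491)
n_3 = (-0.0844, +0.9964)
n_4 = (-0.7046, +0.7096)
n_5 = (-0.6648, -0.7470)
  (0,1): δ = 122.57°  ·
  (0,2): δ = 62.14°  ✓
  (0,3): δ = 25.41°  ✓
  (0,4): δ = 14.54°  ✓
  (0,5): δ = 108.07°  ·
  (1,2): δ = 119.57°  ·
  (1,3): δ = 82.84°  ·
  (1,4): δ = 42.89°  ✓
  (1,5): δ = 50.64°  ✓
  (2,3): δ = 143.27°  ·
  (2,4): δ = 103.32°  ·
  (2,5): δ = 9.79°  ✓
  (3,4): δ = 140.05°  ·
  (3,5): δ = 46.51°  ✓
  (4,5): δ = 86.47°  ·
antipodal pairs: 7

count = 7; pairs: (0,2), (0,3), (0,4), (1,4), (1,5), (2,5), (3,5)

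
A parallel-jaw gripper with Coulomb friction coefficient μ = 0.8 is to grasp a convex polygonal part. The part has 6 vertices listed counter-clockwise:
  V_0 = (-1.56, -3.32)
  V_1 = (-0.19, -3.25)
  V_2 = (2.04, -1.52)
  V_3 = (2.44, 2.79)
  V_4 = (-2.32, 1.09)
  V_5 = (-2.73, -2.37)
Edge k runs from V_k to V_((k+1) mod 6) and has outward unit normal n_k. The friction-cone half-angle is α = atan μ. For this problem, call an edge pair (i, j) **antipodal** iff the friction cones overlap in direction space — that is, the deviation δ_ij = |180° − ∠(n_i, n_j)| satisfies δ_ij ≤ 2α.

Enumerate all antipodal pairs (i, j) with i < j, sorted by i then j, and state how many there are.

α = atan 0.8 = 38.66°;  2α = 77.32°
n_0 = (+0.0510, -0.9987)
n_1 = (+0.6130, -0.7901)
n_2 = (+0.9957, -0.0924)
n_3 = (-0.3363, +0.9417)
n_4 = (-0.9931, +0.1177)
n_5 = (-0.6303, -0.7763)
  (0,1): δ = 145.12°  ·
  (0,2): δ = 98.23°  ·
  (0,3): δ = 16.73°  ✓
  (0,4): δ = 80.32°  ·
  (0,5): δ = 138.00°  ·
  (1,2): δ = 133.11°  ·
  (1,3): δ = 18.15°  ✓
  (1,4): δ = 45.44°  ✓
  (1,5): δ = 103.12°  ·
  (2,3): δ = 65.04°  ✓
  (2,4): δ = 1.46°  ✓
  (2,5): δ = 56.23°  ✓
  (3,4): δ = 116.41°  ·
  (3,5): δ = 58.73°  ✓
  (4,5): δ = 122.32°  ·
antipodal pairs: 7

count = 7; pairs: (0,3), (1,3), (1,4), (2,3), (2,4), (2,5), (3,5)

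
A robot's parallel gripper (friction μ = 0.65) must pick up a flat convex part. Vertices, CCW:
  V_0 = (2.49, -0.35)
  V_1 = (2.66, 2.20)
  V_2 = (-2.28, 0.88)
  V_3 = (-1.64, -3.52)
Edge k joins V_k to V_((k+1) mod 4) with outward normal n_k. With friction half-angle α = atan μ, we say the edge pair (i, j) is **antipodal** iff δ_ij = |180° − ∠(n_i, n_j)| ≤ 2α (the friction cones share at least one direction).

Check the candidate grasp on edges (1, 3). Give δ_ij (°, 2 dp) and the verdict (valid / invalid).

δ = 22.55°, valid

α = atan 0.65 = 33.02°;  2α = 66.05°
edge 1: e_1 = (-4.94, -1.32);  n_1 = (-0.2581, +0.9661)
edge 3: e_3 = (+4.13, +3.17);  n_3 = (+0.6089, -0.7933)
∠(n_1, n_3) = 157.45°
δ = |180° − 157.45°| = 22.55°
22.55° ≤ 2α = 66.05°  →  valid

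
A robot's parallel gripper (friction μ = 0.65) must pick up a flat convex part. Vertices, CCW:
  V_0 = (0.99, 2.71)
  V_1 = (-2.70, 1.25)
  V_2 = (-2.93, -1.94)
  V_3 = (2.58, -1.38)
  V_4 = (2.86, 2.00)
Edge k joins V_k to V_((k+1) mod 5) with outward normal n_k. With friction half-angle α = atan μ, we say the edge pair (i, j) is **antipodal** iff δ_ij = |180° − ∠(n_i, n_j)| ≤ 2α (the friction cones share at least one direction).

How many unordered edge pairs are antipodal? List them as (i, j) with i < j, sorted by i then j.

α = atan 0.65 = 33.02°;  2α = 66.05°
n_0 = (-0.3679, +0.9299)
n_1 = (-0.9974, +0.0719)
n_2 = (+0.1011, -0.9949)
n_3 = (+0.9966, -0.0826)
n_4 = (+0.3550, +0.9349)
  (0,1): δ = 115.71°  ·
  (0,2): δ = 15.78°  ✓
  (0,3): δ = 63.68°  ✓
  (0,4): δ = 137.62°  ·
  (1,2): δ = 80.07°  ·
  (1,3): δ = 0.61°  ✓
  (1,4): δ = 73.33°  ·
  (2,3): δ = 100.54°  ·
  (2,4): δ = 26.59°  ✓
  (3,4): δ = 106.06°  ·
antipodal pairs: 4

count = 4; pairs: (0,2), (0,3), (1,3), (2,4)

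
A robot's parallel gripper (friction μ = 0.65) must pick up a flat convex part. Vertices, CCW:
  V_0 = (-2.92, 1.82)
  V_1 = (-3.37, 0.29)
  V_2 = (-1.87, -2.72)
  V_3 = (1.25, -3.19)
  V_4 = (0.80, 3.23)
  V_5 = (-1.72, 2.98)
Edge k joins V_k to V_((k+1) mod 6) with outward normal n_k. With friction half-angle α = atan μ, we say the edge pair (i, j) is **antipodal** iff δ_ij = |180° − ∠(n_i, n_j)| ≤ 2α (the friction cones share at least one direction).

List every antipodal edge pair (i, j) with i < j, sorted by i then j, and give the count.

α = atan 0.65 = 33.02°;  2α = 66.05°
n_0 = (-0.9594, +0.2822)
n_1 = (-0.8950, -0.4460)
n_2 = (-0.1490, -0.9888)
n_3 = (+0.9976, +0.0699)
n_4 = (-0.0987, +0.9951)
n_5 = (-0.6950, +0.7190)
  (0,1): δ = 137.12°  ·
  (0,2): δ = 82.18°  ·
  (0,3): δ = 20.40°  ✓
  (0,4): δ = 112.06°  ·
  (0,5): δ = 150.42°  ·
  (1,2): δ = 125.06°  ·
  (1,3): δ = 22.48°  ✓
  (1,4): δ = 69.18°  ·
  (1,5): δ = 107.54°  ·
  (2,3): δ = 77.42°  ·
  (2,4): δ = 14.23°  ✓
  (2,5): δ = 52.60°  ✓
  (3,4): δ = 88.34°  ·
  (3,5): δ = 49.98°  ✓
  (4,5): δ = 141.64°  ·
antipodal pairs: 5

count = 5; pairs: (0,3), (1,3), (2,4), (2,5), (3,5)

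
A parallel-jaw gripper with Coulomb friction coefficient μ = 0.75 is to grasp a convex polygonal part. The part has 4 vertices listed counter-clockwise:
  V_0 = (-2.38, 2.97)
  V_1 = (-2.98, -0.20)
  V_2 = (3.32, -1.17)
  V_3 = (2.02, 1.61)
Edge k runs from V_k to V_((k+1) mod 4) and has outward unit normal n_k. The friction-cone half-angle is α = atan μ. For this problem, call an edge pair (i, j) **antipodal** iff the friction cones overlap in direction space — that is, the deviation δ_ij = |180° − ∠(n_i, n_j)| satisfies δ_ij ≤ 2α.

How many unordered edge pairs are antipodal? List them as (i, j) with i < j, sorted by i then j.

count = 3; pairs: (0,2), (1,2), (1,3)

α = atan 0.75 = 36.87°;  2α = 73.74°
n_0 = (-0.9826, +0.1860)
n_1 = (-0.1522, -0.9884)
n_2 = (+0.9058, +0.4236)
n_3 = (+0.2953, +0.9554)
  (0,1): δ = 88.04°  ·
  (0,2): δ = 35.78°  ✓
  (0,3): δ = 83.54°  ·
  (1,2): δ = 56.18°  ✓
  (1,3): δ = 8.42°  ✓
  (2,3): δ = 132.24°  ·
antipodal pairs: 3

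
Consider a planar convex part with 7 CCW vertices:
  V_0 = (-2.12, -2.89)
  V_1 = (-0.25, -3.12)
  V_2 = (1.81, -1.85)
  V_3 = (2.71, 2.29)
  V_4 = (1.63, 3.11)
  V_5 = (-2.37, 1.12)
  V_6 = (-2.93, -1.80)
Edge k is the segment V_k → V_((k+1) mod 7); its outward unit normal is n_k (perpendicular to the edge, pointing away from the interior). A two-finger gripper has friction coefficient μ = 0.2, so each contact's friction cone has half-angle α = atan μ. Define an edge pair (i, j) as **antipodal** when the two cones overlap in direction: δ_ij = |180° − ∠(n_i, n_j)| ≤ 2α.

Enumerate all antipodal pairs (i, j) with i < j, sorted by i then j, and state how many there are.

count = 3; pairs: (1,4), (2,5), (3,6)

α = atan 0.2 = 11.31°;  2α = 22.62°
n_0 = (-0.1221, -0.9925)
n_1 = (+0.5248, -0.8512)
n_2 = (+0.9772, -0.2124)
n_3 = (+0.6047, +0.7964)
n_4 = (-0.4454, +0.8953)
n_5 = (-0.9821, +0.1883)
n_6 = (-0.8026, -0.5965)
  (0,1): δ = 141.33°  ·
  (0,2): δ = 95.25°  ·
  (0,3): δ = 30.20°  ·
  (0,4): δ = 33.46°  ·
  (0,5): δ = 86.16°  ·
  (0,6): δ = 133.63°  ·
  (1,2): δ = 133.92°  ·
  (1,3): δ = 68.86°  ·
  (1,4): δ = 5.20°  ✓
  (1,5): δ = 47.49°  ·
  (1,6): δ = 94.96°  ·
  (2,3): δ = 114.94°  ·
  (2,4): δ = 51.28°  ·
  (2,5): δ = 1.41°  ✓
  (2,6): δ = 48.88°  ·
  (3,4): δ = 116.34°  ·
  (3,5): δ = 63.65°  ·
  (3,6): δ = 16.18°  ✓
  (4,5): δ = 127.31°  ·
  (4,6): δ = 79.83°  ·
  (5,6): δ = 132.53°  ·
antipodal pairs: 3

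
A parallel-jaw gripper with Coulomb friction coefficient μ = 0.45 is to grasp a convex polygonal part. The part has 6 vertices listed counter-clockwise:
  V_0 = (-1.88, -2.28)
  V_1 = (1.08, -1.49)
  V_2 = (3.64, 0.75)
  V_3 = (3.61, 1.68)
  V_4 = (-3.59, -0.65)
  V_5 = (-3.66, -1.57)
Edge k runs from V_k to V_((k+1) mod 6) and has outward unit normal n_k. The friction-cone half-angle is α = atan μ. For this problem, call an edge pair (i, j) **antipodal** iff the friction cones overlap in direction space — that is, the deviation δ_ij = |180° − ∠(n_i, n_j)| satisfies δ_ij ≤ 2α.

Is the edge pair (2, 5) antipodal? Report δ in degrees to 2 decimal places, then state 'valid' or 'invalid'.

α = atan 0.45 = 24.23°;  2α = 48.46°
edge 2: e_2 = (-0.03, +0.93);  n_2 = (+0.9995, +0.0322)
edge 5: e_5 = (+1.78, -0.71);  n_5 = (-0.3705, -0.9288)
∠(n_2, n_5) = 113.59°
δ = |180° − 113.59°| = 66.41°
66.41° > 2α = 48.46°  →  invalid

δ = 66.41°, invalid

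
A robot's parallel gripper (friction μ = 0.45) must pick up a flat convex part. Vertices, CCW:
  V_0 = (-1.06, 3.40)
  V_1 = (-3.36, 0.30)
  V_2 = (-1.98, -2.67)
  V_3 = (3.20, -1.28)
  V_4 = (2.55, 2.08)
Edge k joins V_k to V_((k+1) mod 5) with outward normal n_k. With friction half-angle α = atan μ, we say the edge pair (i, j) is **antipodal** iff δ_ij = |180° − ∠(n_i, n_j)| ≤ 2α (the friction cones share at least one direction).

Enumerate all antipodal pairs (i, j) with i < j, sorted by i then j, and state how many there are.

α = atan 0.45 = 24.23°;  2α = 48.46°
n_0 = (-0.8031, +0.5958)
n_1 = (-0.9069, -0.4214)
n_2 = (+0.2592, -0.9658)
n_3 = (+0.9818, +0.1899)
n_4 = (+0.3434, +0.9392)
  (0,1): δ = 118.51°  ·
  (0,2): δ = 38.41°  ✓
  (0,3): δ = 47.52°  ✓
  (0,4): δ = 106.49°  ·
  (1,2): δ = 99.90°  ·
  (1,3): δ = 13.97°  ✓
  (1,4): δ = 44.99°  ✓
  (2,3): δ = 94.07°  ·
  (2,4): δ = 35.11°  ✓
  (3,4): δ = 121.03°  ·
antipodal pairs: 5

count = 5; pairs: (0,2), (0,3), (1,3), (1,4), (2,4)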